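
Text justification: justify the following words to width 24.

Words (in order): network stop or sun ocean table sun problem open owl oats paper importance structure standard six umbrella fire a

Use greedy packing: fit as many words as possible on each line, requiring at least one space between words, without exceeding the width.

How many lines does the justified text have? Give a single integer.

Answer: 6

Derivation:
Line 1: ['network', 'stop', 'or', 'sun'] (min_width=19, slack=5)
Line 2: ['ocean', 'table', 'sun', 'problem'] (min_width=23, slack=1)
Line 3: ['open', 'owl', 'oats', 'paper'] (min_width=19, slack=5)
Line 4: ['importance', 'structure'] (min_width=20, slack=4)
Line 5: ['standard', 'six', 'umbrella'] (min_width=21, slack=3)
Line 6: ['fire', 'a'] (min_width=6, slack=18)
Total lines: 6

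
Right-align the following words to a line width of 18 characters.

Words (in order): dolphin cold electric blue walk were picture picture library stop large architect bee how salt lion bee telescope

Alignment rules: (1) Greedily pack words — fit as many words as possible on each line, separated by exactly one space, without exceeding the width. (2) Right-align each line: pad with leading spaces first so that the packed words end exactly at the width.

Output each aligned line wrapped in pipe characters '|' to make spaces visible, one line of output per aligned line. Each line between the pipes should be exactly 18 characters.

Answer: |      dolphin cold|
|electric blue walk|
|      were picture|
|   picture library|
|        stop large|
| architect bee how|
|     salt lion bee|
|         telescope|

Derivation:
Line 1: ['dolphin', 'cold'] (min_width=12, slack=6)
Line 2: ['electric', 'blue', 'walk'] (min_width=18, slack=0)
Line 3: ['were', 'picture'] (min_width=12, slack=6)
Line 4: ['picture', 'library'] (min_width=15, slack=3)
Line 5: ['stop', 'large'] (min_width=10, slack=8)
Line 6: ['architect', 'bee', 'how'] (min_width=17, slack=1)
Line 7: ['salt', 'lion', 'bee'] (min_width=13, slack=5)
Line 8: ['telescope'] (min_width=9, slack=9)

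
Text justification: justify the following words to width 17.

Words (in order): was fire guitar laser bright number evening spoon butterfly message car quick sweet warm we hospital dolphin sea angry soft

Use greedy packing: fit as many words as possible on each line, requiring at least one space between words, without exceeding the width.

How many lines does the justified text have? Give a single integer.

Line 1: ['was', 'fire', 'guitar'] (min_width=15, slack=2)
Line 2: ['laser', 'bright'] (min_width=12, slack=5)
Line 3: ['number', 'evening'] (min_width=14, slack=3)
Line 4: ['spoon', 'butterfly'] (min_width=15, slack=2)
Line 5: ['message', 'car', 'quick'] (min_width=17, slack=0)
Line 6: ['sweet', 'warm', 'we'] (min_width=13, slack=4)
Line 7: ['hospital', 'dolphin'] (min_width=16, slack=1)
Line 8: ['sea', 'angry', 'soft'] (min_width=14, slack=3)
Total lines: 8

Answer: 8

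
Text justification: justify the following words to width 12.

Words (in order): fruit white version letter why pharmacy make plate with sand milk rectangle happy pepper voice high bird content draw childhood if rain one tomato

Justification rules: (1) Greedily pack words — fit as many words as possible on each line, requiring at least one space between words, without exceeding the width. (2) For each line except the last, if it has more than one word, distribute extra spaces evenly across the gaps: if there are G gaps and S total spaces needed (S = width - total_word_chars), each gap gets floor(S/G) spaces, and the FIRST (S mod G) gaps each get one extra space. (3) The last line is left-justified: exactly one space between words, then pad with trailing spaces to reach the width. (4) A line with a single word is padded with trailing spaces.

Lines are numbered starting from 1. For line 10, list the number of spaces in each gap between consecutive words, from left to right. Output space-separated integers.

Answer: 3

Derivation:
Line 1: ['fruit', 'white'] (min_width=11, slack=1)
Line 2: ['version'] (min_width=7, slack=5)
Line 3: ['letter', 'why'] (min_width=10, slack=2)
Line 4: ['pharmacy'] (min_width=8, slack=4)
Line 5: ['make', 'plate'] (min_width=10, slack=2)
Line 6: ['with', 'sand'] (min_width=9, slack=3)
Line 7: ['milk'] (min_width=4, slack=8)
Line 8: ['rectangle'] (min_width=9, slack=3)
Line 9: ['happy', 'pepper'] (min_width=12, slack=0)
Line 10: ['voice', 'high'] (min_width=10, slack=2)
Line 11: ['bird', 'content'] (min_width=12, slack=0)
Line 12: ['draw'] (min_width=4, slack=8)
Line 13: ['childhood', 'if'] (min_width=12, slack=0)
Line 14: ['rain', 'one'] (min_width=8, slack=4)
Line 15: ['tomato'] (min_width=6, slack=6)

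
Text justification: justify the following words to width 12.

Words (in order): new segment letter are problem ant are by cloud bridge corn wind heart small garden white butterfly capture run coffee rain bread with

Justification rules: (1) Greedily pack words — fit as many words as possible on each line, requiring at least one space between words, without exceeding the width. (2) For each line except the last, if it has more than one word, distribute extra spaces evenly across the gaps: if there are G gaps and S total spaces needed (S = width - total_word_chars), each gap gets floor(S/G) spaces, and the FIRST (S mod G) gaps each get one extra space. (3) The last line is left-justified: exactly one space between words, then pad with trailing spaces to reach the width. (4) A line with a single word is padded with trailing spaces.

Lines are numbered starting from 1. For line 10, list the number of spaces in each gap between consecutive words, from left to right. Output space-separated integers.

Line 1: ['new', 'segment'] (min_width=11, slack=1)
Line 2: ['letter', 'are'] (min_width=10, slack=2)
Line 3: ['problem', 'ant'] (min_width=11, slack=1)
Line 4: ['are', 'by', 'cloud'] (min_width=12, slack=0)
Line 5: ['bridge', 'corn'] (min_width=11, slack=1)
Line 6: ['wind', 'heart'] (min_width=10, slack=2)
Line 7: ['small', 'garden'] (min_width=12, slack=0)
Line 8: ['white'] (min_width=5, slack=7)
Line 9: ['butterfly'] (min_width=9, slack=3)
Line 10: ['capture', 'run'] (min_width=11, slack=1)
Line 11: ['coffee', 'rain'] (min_width=11, slack=1)
Line 12: ['bread', 'with'] (min_width=10, slack=2)

Answer: 2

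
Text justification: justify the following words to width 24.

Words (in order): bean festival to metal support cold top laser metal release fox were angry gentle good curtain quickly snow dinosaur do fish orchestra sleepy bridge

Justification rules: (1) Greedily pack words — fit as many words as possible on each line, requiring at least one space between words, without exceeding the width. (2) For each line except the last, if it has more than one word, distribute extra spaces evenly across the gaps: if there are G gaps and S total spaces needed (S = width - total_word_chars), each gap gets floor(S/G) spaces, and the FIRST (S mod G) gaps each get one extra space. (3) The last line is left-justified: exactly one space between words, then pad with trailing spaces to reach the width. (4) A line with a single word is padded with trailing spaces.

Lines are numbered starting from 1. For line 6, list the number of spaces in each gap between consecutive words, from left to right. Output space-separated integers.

Answer: 5 5

Derivation:
Line 1: ['bean', 'festival', 'to', 'metal'] (min_width=22, slack=2)
Line 2: ['support', 'cold', 'top', 'laser'] (min_width=22, slack=2)
Line 3: ['metal', 'release', 'fox', 'were'] (min_width=22, slack=2)
Line 4: ['angry', 'gentle', 'good'] (min_width=17, slack=7)
Line 5: ['curtain', 'quickly', 'snow'] (min_width=20, slack=4)
Line 6: ['dinosaur', 'do', 'fish'] (min_width=16, slack=8)
Line 7: ['orchestra', 'sleepy', 'bridge'] (min_width=23, slack=1)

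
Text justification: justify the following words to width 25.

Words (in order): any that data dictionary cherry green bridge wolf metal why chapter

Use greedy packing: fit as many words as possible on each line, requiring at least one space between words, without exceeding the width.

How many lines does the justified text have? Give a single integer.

Line 1: ['any', 'that', 'data', 'dictionary'] (min_width=24, slack=1)
Line 2: ['cherry', 'green', 'bridge', 'wolf'] (min_width=24, slack=1)
Line 3: ['metal', 'why', 'chapter'] (min_width=17, slack=8)
Total lines: 3

Answer: 3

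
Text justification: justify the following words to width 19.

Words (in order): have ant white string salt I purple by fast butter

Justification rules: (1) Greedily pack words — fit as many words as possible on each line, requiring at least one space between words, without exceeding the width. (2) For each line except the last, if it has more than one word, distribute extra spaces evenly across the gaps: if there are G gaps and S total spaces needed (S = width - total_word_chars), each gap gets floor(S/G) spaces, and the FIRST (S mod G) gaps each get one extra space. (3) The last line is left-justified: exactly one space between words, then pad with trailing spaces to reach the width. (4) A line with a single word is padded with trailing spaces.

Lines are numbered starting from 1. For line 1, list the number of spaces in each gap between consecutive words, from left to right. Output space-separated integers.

Answer: 4 3

Derivation:
Line 1: ['have', 'ant', 'white'] (min_width=14, slack=5)
Line 2: ['string', 'salt', 'I'] (min_width=13, slack=6)
Line 3: ['purple', 'by', 'fast'] (min_width=14, slack=5)
Line 4: ['butter'] (min_width=6, slack=13)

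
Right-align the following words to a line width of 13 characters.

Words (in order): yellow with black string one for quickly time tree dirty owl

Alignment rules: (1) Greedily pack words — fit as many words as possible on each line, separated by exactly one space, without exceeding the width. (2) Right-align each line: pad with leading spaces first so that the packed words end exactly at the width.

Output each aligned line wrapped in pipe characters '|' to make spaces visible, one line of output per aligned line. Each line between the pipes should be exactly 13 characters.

Line 1: ['yellow', 'with'] (min_width=11, slack=2)
Line 2: ['black', 'string'] (min_width=12, slack=1)
Line 3: ['one', 'for'] (min_width=7, slack=6)
Line 4: ['quickly', 'time'] (min_width=12, slack=1)
Line 5: ['tree', 'dirty'] (min_width=10, slack=3)
Line 6: ['owl'] (min_width=3, slack=10)

Answer: |  yellow with|
| black string|
|      one for|
| quickly time|
|   tree dirty|
|          owl|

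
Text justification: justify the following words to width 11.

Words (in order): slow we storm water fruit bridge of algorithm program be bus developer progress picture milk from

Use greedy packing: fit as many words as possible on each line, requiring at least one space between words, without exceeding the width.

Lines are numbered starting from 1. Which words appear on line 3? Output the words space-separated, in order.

Line 1: ['slow', 'we'] (min_width=7, slack=4)
Line 2: ['storm', 'water'] (min_width=11, slack=0)
Line 3: ['fruit'] (min_width=5, slack=6)
Line 4: ['bridge', 'of'] (min_width=9, slack=2)
Line 5: ['algorithm'] (min_width=9, slack=2)
Line 6: ['program', 'be'] (min_width=10, slack=1)
Line 7: ['bus'] (min_width=3, slack=8)
Line 8: ['developer'] (min_width=9, slack=2)
Line 9: ['progress'] (min_width=8, slack=3)
Line 10: ['picture'] (min_width=7, slack=4)
Line 11: ['milk', 'from'] (min_width=9, slack=2)

Answer: fruit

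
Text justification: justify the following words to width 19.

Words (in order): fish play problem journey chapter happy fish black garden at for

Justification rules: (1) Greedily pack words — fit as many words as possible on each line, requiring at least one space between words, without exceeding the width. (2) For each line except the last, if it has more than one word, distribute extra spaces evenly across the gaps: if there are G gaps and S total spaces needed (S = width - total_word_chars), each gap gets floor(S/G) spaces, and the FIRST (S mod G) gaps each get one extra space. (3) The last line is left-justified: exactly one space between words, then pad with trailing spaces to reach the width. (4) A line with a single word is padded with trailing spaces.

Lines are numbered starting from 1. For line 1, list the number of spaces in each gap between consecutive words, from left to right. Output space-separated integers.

Line 1: ['fish', 'play', 'problem'] (min_width=17, slack=2)
Line 2: ['journey', 'chapter'] (min_width=15, slack=4)
Line 3: ['happy', 'fish', 'black'] (min_width=16, slack=3)
Line 4: ['garden', 'at', 'for'] (min_width=13, slack=6)

Answer: 2 2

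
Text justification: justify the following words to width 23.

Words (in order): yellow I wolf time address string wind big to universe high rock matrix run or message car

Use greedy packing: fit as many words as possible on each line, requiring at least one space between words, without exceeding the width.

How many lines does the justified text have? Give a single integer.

Line 1: ['yellow', 'I', 'wolf', 'time'] (min_width=18, slack=5)
Line 2: ['address', 'string', 'wind', 'big'] (min_width=23, slack=0)
Line 3: ['to', 'universe', 'high', 'rock'] (min_width=21, slack=2)
Line 4: ['matrix', 'run', 'or', 'message'] (min_width=21, slack=2)
Line 5: ['car'] (min_width=3, slack=20)
Total lines: 5

Answer: 5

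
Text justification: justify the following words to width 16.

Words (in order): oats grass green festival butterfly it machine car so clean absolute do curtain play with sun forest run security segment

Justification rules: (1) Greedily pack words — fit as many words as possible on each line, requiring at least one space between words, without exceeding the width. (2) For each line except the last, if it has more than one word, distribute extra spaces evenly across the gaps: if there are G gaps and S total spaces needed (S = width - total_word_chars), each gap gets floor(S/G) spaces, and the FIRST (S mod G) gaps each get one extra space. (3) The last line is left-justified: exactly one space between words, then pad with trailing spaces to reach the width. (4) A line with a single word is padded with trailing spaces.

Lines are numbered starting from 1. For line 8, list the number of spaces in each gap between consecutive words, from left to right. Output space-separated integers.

Line 1: ['oats', 'grass', 'green'] (min_width=16, slack=0)
Line 2: ['festival'] (min_width=8, slack=8)
Line 3: ['butterfly', 'it'] (min_width=12, slack=4)
Line 4: ['machine', 'car', 'so'] (min_width=14, slack=2)
Line 5: ['clean', 'absolute'] (min_width=14, slack=2)
Line 6: ['do', 'curtain', 'play'] (min_width=15, slack=1)
Line 7: ['with', 'sun', 'forest'] (min_width=15, slack=1)
Line 8: ['run', 'security'] (min_width=12, slack=4)
Line 9: ['segment'] (min_width=7, slack=9)

Answer: 5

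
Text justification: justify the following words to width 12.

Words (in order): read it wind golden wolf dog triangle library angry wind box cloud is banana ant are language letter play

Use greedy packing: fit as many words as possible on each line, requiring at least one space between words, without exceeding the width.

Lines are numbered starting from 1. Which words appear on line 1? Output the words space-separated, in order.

Answer: read it wind

Derivation:
Line 1: ['read', 'it', 'wind'] (min_width=12, slack=0)
Line 2: ['golden', 'wolf'] (min_width=11, slack=1)
Line 3: ['dog', 'triangle'] (min_width=12, slack=0)
Line 4: ['library'] (min_width=7, slack=5)
Line 5: ['angry', 'wind'] (min_width=10, slack=2)
Line 6: ['box', 'cloud', 'is'] (min_width=12, slack=0)
Line 7: ['banana', 'ant'] (min_width=10, slack=2)
Line 8: ['are', 'language'] (min_width=12, slack=0)
Line 9: ['letter', 'play'] (min_width=11, slack=1)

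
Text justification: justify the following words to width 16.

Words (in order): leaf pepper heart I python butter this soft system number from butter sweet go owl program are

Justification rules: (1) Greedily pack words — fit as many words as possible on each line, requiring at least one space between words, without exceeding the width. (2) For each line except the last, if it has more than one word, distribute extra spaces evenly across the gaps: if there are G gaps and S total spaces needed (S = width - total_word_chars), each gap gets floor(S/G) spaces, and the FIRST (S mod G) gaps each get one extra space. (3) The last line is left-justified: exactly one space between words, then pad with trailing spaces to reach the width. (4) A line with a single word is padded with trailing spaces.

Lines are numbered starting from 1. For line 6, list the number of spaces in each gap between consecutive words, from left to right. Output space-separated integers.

Line 1: ['leaf', 'pepper'] (min_width=11, slack=5)
Line 2: ['heart', 'I', 'python'] (min_width=14, slack=2)
Line 3: ['butter', 'this', 'soft'] (min_width=16, slack=0)
Line 4: ['system', 'number'] (min_width=13, slack=3)
Line 5: ['from', 'butter'] (min_width=11, slack=5)
Line 6: ['sweet', 'go', 'owl'] (min_width=12, slack=4)
Line 7: ['program', 'are'] (min_width=11, slack=5)

Answer: 3 3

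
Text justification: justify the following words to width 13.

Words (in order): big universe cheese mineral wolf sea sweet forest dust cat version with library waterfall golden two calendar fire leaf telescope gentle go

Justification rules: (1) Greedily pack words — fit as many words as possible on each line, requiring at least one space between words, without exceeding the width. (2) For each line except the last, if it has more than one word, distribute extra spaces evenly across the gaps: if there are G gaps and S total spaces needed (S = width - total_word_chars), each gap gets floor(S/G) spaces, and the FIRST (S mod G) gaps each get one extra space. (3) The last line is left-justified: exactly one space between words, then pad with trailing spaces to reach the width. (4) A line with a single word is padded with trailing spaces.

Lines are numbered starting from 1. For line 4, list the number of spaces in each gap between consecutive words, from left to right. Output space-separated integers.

Answer: 5

Derivation:
Line 1: ['big', 'universe'] (min_width=12, slack=1)
Line 2: ['cheese'] (min_width=6, slack=7)
Line 3: ['mineral', 'wolf'] (min_width=12, slack=1)
Line 4: ['sea', 'sweet'] (min_width=9, slack=4)
Line 5: ['forest', 'dust'] (min_width=11, slack=2)
Line 6: ['cat', 'version'] (min_width=11, slack=2)
Line 7: ['with', 'library'] (min_width=12, slack=1)
Line 8: ['waterfall'] (min_width=9, slack=4)
Line 9: ['golden', 'two'] (min_width=10, slack=3)
Line 10: ['calendar', 'fire'] (min_width=13, slack=0)
Line 11: ['leaf'] (min_width=4, slack=9)
Line 12: ['telescope'] (min_width=9, slack=4)
Line 13: ['gentle', 'go'] (min_width=9, slack=4)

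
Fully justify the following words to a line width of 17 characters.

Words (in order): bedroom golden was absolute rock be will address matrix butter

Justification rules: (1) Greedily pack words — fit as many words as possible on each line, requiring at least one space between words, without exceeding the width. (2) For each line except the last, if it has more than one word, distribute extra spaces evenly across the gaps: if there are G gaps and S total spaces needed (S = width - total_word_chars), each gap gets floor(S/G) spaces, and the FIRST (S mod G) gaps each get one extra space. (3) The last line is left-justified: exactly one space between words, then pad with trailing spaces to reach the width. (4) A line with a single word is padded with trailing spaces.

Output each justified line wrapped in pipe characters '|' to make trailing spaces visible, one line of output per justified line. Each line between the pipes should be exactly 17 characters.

Line 1: ['bedroom', 'golden'] (min_width=14, slack=3)
Line 2: ['was', 'absolute', 'rock'] (min_width=17, slack=0)
Line 3: ['be', 'will', 'address'] (min_width=15, slack=2)
Line 4: ['matrix', 'butter'] (min_width=13, slack=4)

Answer: |bedroom    golden|
|was absolute rock|
|be  will  address|
|matrix butter    |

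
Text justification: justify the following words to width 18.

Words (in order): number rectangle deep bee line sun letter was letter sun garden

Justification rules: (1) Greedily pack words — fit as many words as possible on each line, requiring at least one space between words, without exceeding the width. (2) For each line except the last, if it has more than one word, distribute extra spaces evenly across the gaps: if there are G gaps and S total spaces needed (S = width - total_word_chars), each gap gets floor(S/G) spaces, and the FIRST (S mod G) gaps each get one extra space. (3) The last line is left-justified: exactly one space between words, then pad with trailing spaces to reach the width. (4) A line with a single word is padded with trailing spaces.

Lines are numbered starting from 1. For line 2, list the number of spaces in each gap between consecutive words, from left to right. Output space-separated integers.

Answer: 2 1 1

Derivation:
Line 1: ['number', 'rectangle'] (min_width=16, slack=2)
Line 2: ['deep', 'bee', 'line', 'sun'] (min_width=17, slack=1)
Line 3: ['letter', 'was', 'letter'] (min_width=17, slack=1)
Line 4: ['sun', 'garden'] (min_width=10, slack=8)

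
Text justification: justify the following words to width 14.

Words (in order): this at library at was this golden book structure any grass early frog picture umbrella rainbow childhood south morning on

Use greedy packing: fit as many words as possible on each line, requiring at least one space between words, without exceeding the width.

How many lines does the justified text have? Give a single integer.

Line 1: ['this', 'at'] (min_width=7, slack=7)
Line 2: ['library', 'at', 'was'] (min_width=14, slack=0)
Line 3: ['this', 'golden'] (min_width=11, slack=3)
Line 4: ['book', 'structure'] (min_width=14, slack=0)
Line 5: ['any', 'grass'] (min_width=9, slack=5)
Line 6: ['early', 'frog'] (min_width=10, slack=4)
Line 7: ['picture'] (min_width=7, slack=7)
Line 8: ['umbrella'] (min_width=8, slack=6)
Line 9: ['rainbow'] (min_width=7, slack=7)
Line 10: ['childhood'] (min_width=9, slack=5)
Line 11: ['south', 'morning'] (min_width=13, slack=1)
Line 12: ['on'] (min_width=2, slack=12)
Total lines: 12

Answer: 12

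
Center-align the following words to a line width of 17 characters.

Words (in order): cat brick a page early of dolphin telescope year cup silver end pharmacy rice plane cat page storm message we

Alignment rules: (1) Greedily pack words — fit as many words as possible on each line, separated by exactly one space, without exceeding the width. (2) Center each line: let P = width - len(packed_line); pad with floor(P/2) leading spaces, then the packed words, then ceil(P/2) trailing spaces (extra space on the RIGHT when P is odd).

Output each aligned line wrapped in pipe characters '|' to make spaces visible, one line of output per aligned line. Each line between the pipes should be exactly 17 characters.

Line 1: ['cat', 'brick', 'a', 'page'] (min_width=16, slack=1)
Line 2: ['early', 'of', 'dolphin'] (min_width=16, slack=1)
Line 3: ['telescope', 'year'] (min_width=14, slack=3)
Line 4: ['cup', 'silver', 'end'] (min_width=14, slack=3)
Line 5: ['pharmacy', 'rice'] (min_width=13, slack=4)
Line 6: ['plane', 'cat', 'page'] (min_width=14, slack=3)
Line 7: ['storm', 'message', 'we'] (min_width=16, slack=1)

Answer: |cat brick a page |
|early of dolphin |
| telescope year  |
| cup silver end  |
|  pharmacy rice  |
| plane cat page  |
|storm message we |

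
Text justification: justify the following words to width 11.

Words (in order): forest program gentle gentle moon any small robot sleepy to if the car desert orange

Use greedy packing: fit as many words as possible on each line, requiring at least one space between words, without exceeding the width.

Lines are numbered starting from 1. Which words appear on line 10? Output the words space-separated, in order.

Line 1: ['forest'] (min_width=6, slack=5)
Line 2: ['program'] (min_width=7, slack=4)
Line 3: ['gentle'] (min_width=6, slack=5)
Line 4: ['gentle', 'moon'] (min_width=11, slack=0)
Line 5: ['any', 'small'] (min_width=9, slack=2)
Line 6: ['robot'] (min_width=5, slack=6)
Line 7: ['sleepy', 'to'] (min_width=9, slack=2)
Line 8: ['if', 'the', 'car'] (min_width=10, slack=1)
Line 9: ['desert'] (min_width=6, slack=5)
Line 10: ['orange'] (min_width=6, slack=5)

Answer: orange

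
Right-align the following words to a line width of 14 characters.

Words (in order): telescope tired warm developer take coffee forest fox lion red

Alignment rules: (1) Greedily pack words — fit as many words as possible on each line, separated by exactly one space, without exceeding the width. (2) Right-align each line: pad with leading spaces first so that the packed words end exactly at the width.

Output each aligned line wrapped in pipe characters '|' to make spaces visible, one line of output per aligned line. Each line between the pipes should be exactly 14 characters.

Line 1: ['telescope'] (min_width=9, slack=5)
Line 2: ['tired', 'warm'] (min_width=10, slack=4)
Line 3: ['developer', 'take'] (min_width=14, slack=0)
Line 4: ['coffee', 'forest'] (min_width=13, slack=1)
Line 5: ['fox', 'lion', 'red'] (min_width=12, slack=2)

Answer: |     telescope|
|    tired warm|
|developer take|
| coffee forest|
|  fox lion red|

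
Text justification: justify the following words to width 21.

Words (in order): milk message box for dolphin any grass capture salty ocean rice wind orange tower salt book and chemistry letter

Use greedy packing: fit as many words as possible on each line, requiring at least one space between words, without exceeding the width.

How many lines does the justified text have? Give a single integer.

Answer: 6

Derivation:
Line 1: ['milk', 'message', 'box', 'for'] (min_width=20, slack=1)
Line 2: ['dolphin', 'any', 'grass'] (min_width=17, slack=4)
Line 3: ['capture', 'salty', 'ocean'] (min_width=19, slack=2)
Line 4: ['rice', 'wind', 'orange'] (min_width=16, slack=5)
Line 5: ['tower', 'salt', 'book', 'and'] (min_width=19, slack=2)
Line 6: ['chemistry', 'letter'] (min_width=16, slack=5)
Total lines: 6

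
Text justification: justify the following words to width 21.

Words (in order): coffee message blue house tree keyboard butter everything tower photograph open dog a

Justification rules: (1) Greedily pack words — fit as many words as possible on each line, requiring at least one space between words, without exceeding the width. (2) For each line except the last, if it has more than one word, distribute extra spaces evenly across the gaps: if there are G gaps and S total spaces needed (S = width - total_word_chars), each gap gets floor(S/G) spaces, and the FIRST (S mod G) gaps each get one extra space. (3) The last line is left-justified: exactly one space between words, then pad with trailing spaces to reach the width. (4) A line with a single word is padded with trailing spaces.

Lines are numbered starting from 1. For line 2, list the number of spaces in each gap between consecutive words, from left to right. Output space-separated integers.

Answer: 2 2

Derivation:
Line 1: ['coffee', 'message', 'blue'] (min_width=19, slack=2)
Line 2: ['house', 'tree', 'keyboard'] (min_width=19, slack=2)
Line 3: ['butter', 'everything'] (min_width=17, slack=4)
Line 4: ['tower', 'photograph', 'open'] (min_width=21, slack=0)
Line 5: ['dog', 'a'] (min_width=5, slack=16)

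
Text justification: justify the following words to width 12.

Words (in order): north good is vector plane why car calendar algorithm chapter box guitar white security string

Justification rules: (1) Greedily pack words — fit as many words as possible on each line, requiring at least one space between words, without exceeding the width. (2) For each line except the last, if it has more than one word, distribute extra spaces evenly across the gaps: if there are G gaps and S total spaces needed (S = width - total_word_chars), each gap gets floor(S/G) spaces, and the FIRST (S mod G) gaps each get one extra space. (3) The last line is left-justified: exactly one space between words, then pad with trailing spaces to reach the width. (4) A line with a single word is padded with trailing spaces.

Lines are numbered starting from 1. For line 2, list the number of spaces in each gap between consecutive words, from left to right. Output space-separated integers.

Answer: 4

Derivation:
Line 1: ['north', 'good'] (min_width=10, slack=2)
Line 2: ['is', 'vector'] (min_width=9, slack=3)
Line 3: ['plane', 'why'] (min_width=9, slack=3)
Line 4: ['car', 'calendar'] (min_width=12, slack=0)
Line 5: ['algorithm'] (min_width=9, slack=3)
Line 6: ['chapter', 'box'] (min_width=11, slack=1)
Line 7: ['guitar', 'white'] (min_width=12, slack=0)
Line 8: ['security'] (min_width=8, slack=4)
Line 9: ['string'] (min_width=6, slack=6)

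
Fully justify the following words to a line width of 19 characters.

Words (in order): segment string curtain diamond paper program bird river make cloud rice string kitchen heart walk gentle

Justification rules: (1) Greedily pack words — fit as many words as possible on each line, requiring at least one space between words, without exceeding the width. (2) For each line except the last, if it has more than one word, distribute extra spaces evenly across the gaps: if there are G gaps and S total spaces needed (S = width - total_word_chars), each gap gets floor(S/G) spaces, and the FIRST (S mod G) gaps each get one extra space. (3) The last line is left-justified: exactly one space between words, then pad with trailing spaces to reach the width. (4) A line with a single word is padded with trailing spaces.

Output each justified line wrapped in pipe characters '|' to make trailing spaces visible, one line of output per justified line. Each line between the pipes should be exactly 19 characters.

Line 1: ['segment', 'string'] (min_width=14, slack=5)
Line 2: ['curtain', 'diamond'] (min_width=15, slack=4)
Line 3: ['paper', 'program', 'bird'] (min_width=18, slack=1)
Line 4: ['river', 'make', 'cloud'] (min_width=16, slack=3)
Line 5: ['rice', 'string', 'kitchen'] (min_width=19, slack=0)
Line 6: ['heart', 'walk', 'gentle'] (min_width=17, slack=2)

Answer: |segment      string|
|curtain     diamond|
|paper  program bird|
|river   make  cloud|
|rice string kitchen|
|heart walk gentle  |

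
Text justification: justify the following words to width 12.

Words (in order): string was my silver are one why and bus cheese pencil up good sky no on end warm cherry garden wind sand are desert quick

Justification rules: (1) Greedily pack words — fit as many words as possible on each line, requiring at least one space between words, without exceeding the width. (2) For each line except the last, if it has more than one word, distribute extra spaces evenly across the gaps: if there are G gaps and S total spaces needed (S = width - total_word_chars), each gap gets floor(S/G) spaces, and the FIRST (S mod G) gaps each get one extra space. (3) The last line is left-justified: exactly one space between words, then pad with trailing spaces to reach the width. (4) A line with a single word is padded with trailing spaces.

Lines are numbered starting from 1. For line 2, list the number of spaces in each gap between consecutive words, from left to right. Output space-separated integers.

Answer: 4

Derivation:
Line 1: ['string', 'was'] (min_width=10, slack=2)
Line 2: ['my', 'silver'] (min_width=9, slack=3)
Line 3: ['are', 'one', 'why'] (min_width=11, slack=1)
Line 4: ['and', 'bus'] (min_width=7, slack=5)
Line 5: ['cheese'] (min_width=6, slack=6)
Line 6: ['pencil', 'up'] (min_width=9, slack=3)
Line 7: ['good', 'sky', 'no'] (min_width=11, slack=1)
Line 8: ['on', 'end', 'warm'] (min_width=11, slack=1)
Line 9: ['cherry'] (min_width=6, slack=6)
Line 10: ['garden', 'wind'] (min_width=11, slack=1)
Line 11: ['sand', 'are'] (min_width=8, slack=4)
Line 12: ['desert', 'quick'] (min_width=12, slack=0)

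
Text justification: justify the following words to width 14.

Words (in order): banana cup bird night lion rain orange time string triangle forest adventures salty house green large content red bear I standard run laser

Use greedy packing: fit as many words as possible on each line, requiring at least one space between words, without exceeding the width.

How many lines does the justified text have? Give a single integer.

Answer: 14

Derivation:
Line 1: ['banana', 'cup'] (min_width=10, slack=4)
Line 2: ['bird', 'night'] (min_width=10, slack=4)
Line 3: ['lion', 'rain'] (min_width=9, slack=5)
Line 4: ['orange', 'time'] (min_width=11, slack=3)
Line 5: ['string'] (min_width=6, slack=8)
Line 6: ['triangle'] (min_width=8, slack=6)
Line 7: ['forest'] (min_width=6, slack=8)
Line 8: ['adventures'] (min_width=10, slack=4)
Line 9: ['salty', 'house'] (min_width=11, slack=3)
Line 10: ['green', 'large'] (min_width=11, slack=3)
Line 11: ['content', 'red'] (min_width=11, slack=3)
Line 12: ['bear', 'I'] (min_width=6, slack=8)
Line 13: ['standard', 'run'] (min_width=12, slack=2)
Line 14: ['laser'] (min_width=5, slack=9)
Total lines: 14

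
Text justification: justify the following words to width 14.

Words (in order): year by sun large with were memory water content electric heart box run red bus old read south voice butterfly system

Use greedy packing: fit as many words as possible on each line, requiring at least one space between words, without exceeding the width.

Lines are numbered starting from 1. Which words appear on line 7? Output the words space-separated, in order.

Answer: bus old read

Derivation:
Line 1: ['year', 'by', 'sun'] (min_width=11, slack=3)
Line 2: ['large', 'with'] (min_width=10, slack=4)
Line 3: ['were', 'memory'] (min_width=11, slack=3)
Line 4: ['water', 'content'] (min_width=13, slack=1)
Line 5: ['electric', 'heart'] (min_width=14, slack=0)
Line 6: ['box', 'run', 'red'] (min_width=11, slack=3)
Line 7: ['bus', 'old', 'read'] (min_width=12, slack=2)
Line 8: ['south', 'voice'] (min_width=11, slack=3)
Line 9: ['butterfly'] (min_width=9, slack=5)
Line 10: ['system'] (min_width=6, slack=8)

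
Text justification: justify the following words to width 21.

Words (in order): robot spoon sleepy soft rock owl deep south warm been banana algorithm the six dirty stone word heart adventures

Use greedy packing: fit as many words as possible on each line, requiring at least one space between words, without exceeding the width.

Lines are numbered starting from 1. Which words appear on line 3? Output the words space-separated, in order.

Answer: south warm been

Derivation:
Line 1: ['robot', 'spoon', 'sleepy'] (min_width=18, slack=3)
Line 2: ['soft', 'rock', 'owl', 'deep'] (min_width=18, slack=3)
Line 3: ['south', 'warm', 'been'] (min_width=15, slack=6)
Line 4: ['banana', 'algorithm', 'the'] (min_width=20, slack=1)
Line 5: ['six', 'dirty', 'stone', 'word'] (min_width=20, slack=1)
Line 6: ['heart', 'adventures'] (min_width=16, slack=5)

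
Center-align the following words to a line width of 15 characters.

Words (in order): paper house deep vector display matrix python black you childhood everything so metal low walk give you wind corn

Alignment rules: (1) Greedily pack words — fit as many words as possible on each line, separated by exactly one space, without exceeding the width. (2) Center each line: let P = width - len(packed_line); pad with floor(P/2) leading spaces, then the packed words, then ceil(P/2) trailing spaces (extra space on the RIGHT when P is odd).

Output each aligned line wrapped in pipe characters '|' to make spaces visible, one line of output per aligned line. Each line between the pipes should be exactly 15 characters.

Line 1: ['paper', 'house'] (min_width=11, slack=4)
Line 2: ['deep', 'vector'] (min_width=11, slack=4)
Line 3: ['display', 'matrix'] (min_width=14, slack=1)
Line 4: ['python', 'black'] (min_width=12, slack=3)
Line 5: ['you', 'childhood'] (min_width=13, slack=2)
Line 6: ['everything', 'so'] (min_width=13, slack=2)
Line 7: ['metal', 'low', 'walk'] (min_width=14, slack=1)
Line 8: ['give', 'you', 'wind'] (min_width=13, slack=2)
Line 9: ['corn'] (min_width=4, slack=11)

Answer: |  paper house  |
|  deep vector  |
|display matrix |
| python black  |
| you childhood |
| everything so |
|metal low walk |
| give you wind |
|     corn      |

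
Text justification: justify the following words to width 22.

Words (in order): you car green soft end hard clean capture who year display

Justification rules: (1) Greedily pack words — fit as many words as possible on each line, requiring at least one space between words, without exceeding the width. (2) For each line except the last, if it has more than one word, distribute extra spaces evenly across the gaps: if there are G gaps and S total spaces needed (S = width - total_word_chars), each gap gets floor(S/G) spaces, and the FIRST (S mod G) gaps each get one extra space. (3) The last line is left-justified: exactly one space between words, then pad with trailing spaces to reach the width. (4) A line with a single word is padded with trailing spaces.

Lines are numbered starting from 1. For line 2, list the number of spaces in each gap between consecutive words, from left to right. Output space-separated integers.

Line 1: ['you', 'car', 'green', 'soft', 'end'] (min_width=22, slack=0)
Line 2: ['hard', 'clean', 'capture', 'who'] (min_width=22, slack=0)
Line 3: ['year', 'display'] (min_width=12, slack=10)

Answer: 1 1 1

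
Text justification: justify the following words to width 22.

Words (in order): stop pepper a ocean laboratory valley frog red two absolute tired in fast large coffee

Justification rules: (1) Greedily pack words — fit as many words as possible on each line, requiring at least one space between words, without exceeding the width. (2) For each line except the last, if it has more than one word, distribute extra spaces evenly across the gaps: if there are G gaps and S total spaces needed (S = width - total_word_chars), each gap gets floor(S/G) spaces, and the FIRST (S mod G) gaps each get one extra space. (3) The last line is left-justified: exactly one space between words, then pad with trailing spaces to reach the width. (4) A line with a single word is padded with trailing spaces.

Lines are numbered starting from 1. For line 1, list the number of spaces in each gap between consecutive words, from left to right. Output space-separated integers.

Line 1: ['stop', 'pepper', 'a', 'ocean'] (min_width=19, slack=3)
Line 2: ['laboratory', 'valley', 'frog'] (min_width=22, slack=0)
Line 3: ['red', 'two', 'absolute', 'tired'] (min_width=22, slack=0)
Line 4: ['in', 'fast', 'large', 'coffee'] (min_width=20, slack=2)

Answer: 2 2 2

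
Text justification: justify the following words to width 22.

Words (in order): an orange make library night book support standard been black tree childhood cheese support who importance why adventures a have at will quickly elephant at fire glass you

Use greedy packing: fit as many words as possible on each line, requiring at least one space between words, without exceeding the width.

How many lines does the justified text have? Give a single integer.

Answer: 9

Derivation:
Line 1: ['an', 'orange', 'make', 'library'] (min_width=22, slack=0)
Line 2: ['night', 'book', 'support'] (min_width=18, slack=4)
Line 3: ['standard', 'been', 'black'] (min_width=19, slack=3)
Line 4: ['tree', 'childhood', 'cheese'] (min_width=21, slack=1)
Line 5: ['support', 'who', 'importance'] (min_width=22, slack=0)
Line 6: ['why', 'adventures', 'a', 'have'] (min_width=21, slack=1)
Line 7: ['at', 'will', 'quickly'] (min_width=15, slack=7)
Line 8: ['elephant', 'at', 'fire', 'glass'] (min_width=22, slack=0)
Line 9: ['you'] (min_width=3, slack=19)
Total lines: 9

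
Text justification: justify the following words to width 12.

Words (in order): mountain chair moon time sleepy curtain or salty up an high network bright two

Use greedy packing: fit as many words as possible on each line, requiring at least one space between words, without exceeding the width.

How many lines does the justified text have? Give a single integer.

Answer: 7

Derivation:
Line 1: ['mountain'] (min_width=8, slack=4)
Line 2: ['chair', 'moon'] (min_width=10, slack=2)
Line 3: ['time', 'sleepy'] (min_width=11, slack=1)
Line 4: ['curtain', 'or'] (min_width=10, slack=2)
Line 5: ['salty', 'up', 'an'] (min_width=11, slack=1)
Line 6: ['high', 'network'] (min_width=12, slack=0)
Line 7: ['bright', 'two'] (min_width=10, slack=2)
Total lines: 7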